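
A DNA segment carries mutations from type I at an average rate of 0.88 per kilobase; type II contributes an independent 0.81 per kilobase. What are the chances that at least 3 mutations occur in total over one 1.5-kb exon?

Independent Poisson processes superpose: combined rate λ = 0.88 + 0.81 = 1.69 per kilobase.
Over the interval, μ = 1.69 × 1.5 = 2.535 (a 1.5-kb exon = 1.5 kilobases).
P(N ≥ 3) = 1 − P(N ≤ 2) ≈ 0.4651.

0.4651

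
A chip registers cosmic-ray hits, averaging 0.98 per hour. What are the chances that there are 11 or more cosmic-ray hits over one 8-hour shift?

0.1686

Over the interval, μ = 0.98 × 8 = 7.84 (an 8-hour shift = 8 hours).
P(N ≥ 11) = 1 − P(N ≤ 10) = 1 − Σ_{j=0}^{10} e^(−μ) μ^j/j! ≈ 0.1686.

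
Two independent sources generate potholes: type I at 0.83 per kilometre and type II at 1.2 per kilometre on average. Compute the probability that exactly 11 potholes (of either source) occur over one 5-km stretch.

0.1153

Independent Poisson processes superpose: combined rate λ = 0.83 + 1.2 = 2.03 per kilometre.
Over the interval, μ = 2.03 × 5 = 10.15 (a 5-km stretch = 5 kilometres).
P(N = 11) = e^(−10.15) · 10.15^11/11! ≈ 0.1153.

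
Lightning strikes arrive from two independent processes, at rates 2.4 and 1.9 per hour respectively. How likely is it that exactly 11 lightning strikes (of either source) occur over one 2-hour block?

Independent Poisson processes superpose: combined rate λ = 2.4 + 1.9 = 4.3 per hour.
Over the interval, μ = 4.3 × 2 = 8.6 (a 2-hour block = 2 hours).
P(N = 11) = e^(−8.6) · 8.6^11/11! ≈ 0.0878.

0.0878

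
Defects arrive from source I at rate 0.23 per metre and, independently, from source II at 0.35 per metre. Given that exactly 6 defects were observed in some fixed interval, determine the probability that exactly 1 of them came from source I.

0.1904

Given the total, each event is independently from source I with probability p = λ_I/(λ_I+λ_II) = 0.23/0.58 ≈ 0.3966.
So K ~ Binomial(6, 0.23/0.58): P(K = 1) = C(6,1) · (0.23/0.58)^1 · (0.35/0.58)^5 ≈ 0.1904.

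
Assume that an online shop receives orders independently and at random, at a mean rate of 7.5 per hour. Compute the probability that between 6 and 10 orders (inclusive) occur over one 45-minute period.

Over the interval, μ = 7.5 × 0.75 = 5.625 (a 45-minute period = 0.75 hours).
P(6 ≤ N ≤ 10) = Σ_{j=6}^{10} e^(−5.625) · 5.625^j/j! ≈ 0.4634.

0.4634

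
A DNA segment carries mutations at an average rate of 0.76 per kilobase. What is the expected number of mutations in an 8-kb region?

6.08

E[N] = λt = 0.76 × 8 = 6.08 (an 8-kb region = 8 kilobases).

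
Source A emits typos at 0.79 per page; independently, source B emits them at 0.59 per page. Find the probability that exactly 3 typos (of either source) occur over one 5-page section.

Independent Poisson processes superpose: combined rate λ = 0.79 + 0.59 = 1.38 per page.
Over the interval, μ = 1.38 × 5 = 6.9 (a 5-page section = 5 pages).
P(N = 3) = e^(−6.9) · 6.9^3/3! ≈ 0.0552.

0.0552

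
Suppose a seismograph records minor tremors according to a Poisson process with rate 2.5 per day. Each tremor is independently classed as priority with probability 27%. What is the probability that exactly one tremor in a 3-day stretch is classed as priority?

Thinning: the tremors that are classed as priority themselves form a Poisson process with rate 0.27 × 2.5 = 0.675 per day.
Over the interval, μ = 0.675 × 3 = 2.025 (a 3-day stretch = 3 days).
P(N = 1) = e^(−2.025) · 2.025^1/1! ≈ 0.2673.

0.2673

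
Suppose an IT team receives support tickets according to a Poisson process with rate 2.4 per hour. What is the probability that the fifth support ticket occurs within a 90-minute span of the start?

0.2936

Over the interval, μ = 2.4 × 1.5 = 3.6 (a 90-minute span = 1.5 hours).
The fifth arrival falls in the interval iff at least 5 events occur there: P(S_5 ≤ t) = P(N ≥ 5) = 1 − P(N ≤ 4) ≈ 0.2936.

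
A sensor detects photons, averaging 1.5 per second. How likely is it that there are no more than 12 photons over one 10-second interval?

Over the interval, μ = 1.5 × 10 = 15 (a 10-second interval = 10 seconds).
P(N ≤ 12) = Σ_{j=0}^{12} e^(−μ) μ^j/j! ≈ 0.2676.

0.2676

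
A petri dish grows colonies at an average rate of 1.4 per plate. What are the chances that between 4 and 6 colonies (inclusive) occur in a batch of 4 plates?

0.4796

Over the interval, μ = 1.4 × 4 = 5.6 (a batch of 4 plates = 4 plates).
P(4 ≤ N ≤ 6) = Σ_{j=4}^{6} e^(−5.6) · 5.6^j/j! ≈ 0.4796.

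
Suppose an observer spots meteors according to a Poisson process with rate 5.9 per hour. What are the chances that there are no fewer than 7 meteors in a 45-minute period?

0.1595

Over the interval, μ = 5.9 × 0.75 = 4.425 (a 45-minute period = 0.75 hours).
P(N ≥ 7) = 1 − P(N ≤ 6) = 1 − Σ_{j=0}^{6} e^(−μ) μ^j/j! ≈ 0.1595.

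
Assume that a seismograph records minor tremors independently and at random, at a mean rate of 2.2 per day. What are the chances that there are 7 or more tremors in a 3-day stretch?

Over the interval, μ = 2.2 × 3 = 6.6 (a 3-day stretch = 3 days).
P(N ≥ 7) = 1 − P(N ≤ 6) = 1 − Σ_{j=0}^{6} e^(−μ) μ^j/j! ≈ 0.4892.

0.4892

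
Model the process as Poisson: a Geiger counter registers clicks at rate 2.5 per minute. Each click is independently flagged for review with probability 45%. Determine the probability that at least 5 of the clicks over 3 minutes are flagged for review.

Thinning: the clicks that are flagged for review themselves form a Poisson process with rate 0.45 × 2.5 = 1.125 per minute.
Over the interval, μ = 1.125 × 3 = 3.375 (3 minutes).
P(N ≥ 5) = 1 − P(N ≤ 4) ≈ 0.2512.

0.2512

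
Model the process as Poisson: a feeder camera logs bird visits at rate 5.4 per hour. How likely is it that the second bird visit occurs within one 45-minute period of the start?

Over the interval, μ = 5.4 × 0.75 = 4.05 (a 45-minute period = 0.75 hours).
The second arrival falls in the interval iff at least 2 events occur there: P(S_2 ≤ t) = P(N ≥ 2) = 1 − P(N ≤ 1) ≈ 0.9120.

0.9120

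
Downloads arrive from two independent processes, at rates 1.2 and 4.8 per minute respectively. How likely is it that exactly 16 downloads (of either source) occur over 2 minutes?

Independent Poisson processes superpose: combined rate λ = 1.2 + 4.8 = 6 per minute.
Over the interval, μ = 6 × 2 = 12 (2 minutes).
P(N = 16) = e^(−12) · 12^16/16! ≈ 0.0543.

0.0543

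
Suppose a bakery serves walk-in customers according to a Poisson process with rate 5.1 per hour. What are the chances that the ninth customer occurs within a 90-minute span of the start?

Over the interval, μ = 5.1 × 1.5 = 7.65 (a 90-minute span = 1.5 hours).
The ninth arrival falls in the interval iff at least 9 events occur there: P(S_9 ≤ t) = P(N ≥ 9) = 1 − P(N ≤ 8) ≈ 0.3587.

0.3587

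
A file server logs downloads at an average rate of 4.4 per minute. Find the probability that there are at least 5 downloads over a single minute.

With mean μ = 4.4 per minute,
P(N ≥ 5) = 1 − P(N ≤ 4) = 1 − Σ_{j=0}^{4} e^(−μ) μ^j/j! ≈ 0.4488.

0.4488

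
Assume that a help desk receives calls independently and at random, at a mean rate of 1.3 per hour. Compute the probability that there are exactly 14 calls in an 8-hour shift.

Over the interval, μ = 1.3 × 8 = 10.4 (an 8-hour shift = 8 hours).
P(N = 14) = e^(−μ) μ^14/14! = e^(−10.4) · 10.4^14/87178291200 ≈ 0.0604.

0.0604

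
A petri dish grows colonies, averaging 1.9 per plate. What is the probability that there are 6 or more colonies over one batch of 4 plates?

0.7693

Over the interval, μ = 1.9 × 4 = 7.6 (a batch of 4 plates = 4 plates).
P(N ≥ 6) = 1 − P(N ≤ 5) = 1 − Σ_{j=0}^{5} e^(−μ) μ^j/j! ≈ 0.7693.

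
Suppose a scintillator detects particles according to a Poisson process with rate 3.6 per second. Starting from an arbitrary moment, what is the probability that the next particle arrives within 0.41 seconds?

0.7714

Inter-arrival times are exponential with rate λ = 3.6 per second.
P(T ≤ 0.41) = 1 − e^(−λt) = 1 − e^(−3.6 × 0.41) = 1 − e^(−1.476) ≈ 0.7714.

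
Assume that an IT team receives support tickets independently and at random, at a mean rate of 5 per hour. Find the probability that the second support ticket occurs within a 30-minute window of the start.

Over the interval, μ = 5 × 0.5 = 2.5 (a 30-minute window = 0.5 hours).
The second arrival falls in the interval iff at least 2 events occur there: P(S_2 ≤ t) = P(N ≥ 2) = 1 − P(N ≤ 1) ≈ 0.7127.

0.7127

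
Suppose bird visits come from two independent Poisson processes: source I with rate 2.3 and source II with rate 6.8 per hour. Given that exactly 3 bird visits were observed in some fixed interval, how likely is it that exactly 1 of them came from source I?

Given the total, each event is independently from source I with probability p = λ_I/(λ_I+λ_II) = 2.3/9.1 ≈ 0.2527.
So K ~ Binomial(3, 2.3/9.1): P(K = 1) = C(3,1) · (2.3/9.1)^1 · (6.8/9.1)^2 ≈ 0.4234.

0.4234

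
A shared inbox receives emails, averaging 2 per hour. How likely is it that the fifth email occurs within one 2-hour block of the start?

Over the interval, μ = 2 × 2 = 4 (a 2-hour block = 2 hours).
The fifth arrival falls in the interval iff at least 5 events occur there: P(S_5 ≤ t) = P(N ≥ 5) = 1 − P(N ≤ 4) ≈ 0.3712.

0.3712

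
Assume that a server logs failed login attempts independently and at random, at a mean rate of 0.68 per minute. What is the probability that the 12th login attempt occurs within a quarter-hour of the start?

0.3262

Over the interval, μ = 0.68 × 15 = 10.2 (a quarter-hour = 15 minutes).
The 12th arrival falls in the interval iff at least 12 events occur there: P(S_12 ≤ t) = P(N ≥ 12) = 1 − P(N ≤ 11) ≈ 0.3262.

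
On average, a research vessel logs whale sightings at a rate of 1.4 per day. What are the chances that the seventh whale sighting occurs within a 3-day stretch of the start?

Over the interval, μ = 1.4 × 3 = 4.2 (a 3-day stretch = 3 days).
The seventh arrival falls in the interval iff at least 7 events occur there: P(S_7 ≤ t) = P(N ≥ 7) = 1 − P(N ≤ 6) ≈ 0.1325.

0.1325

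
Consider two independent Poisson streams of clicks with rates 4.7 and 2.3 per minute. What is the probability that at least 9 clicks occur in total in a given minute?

Independent Poisson processes superpose: combined rate λ = 4.7 + 2.3 = 7 per minute.
So μ = 7.
P(N ≥ 9) = 1 − P(N ≤ 8) ≈ 0.2709.

0.2709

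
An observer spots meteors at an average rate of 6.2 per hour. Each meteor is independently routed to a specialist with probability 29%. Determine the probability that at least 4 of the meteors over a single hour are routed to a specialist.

Thinning: the meteors that are routed to a specialist themselves form a Poisson process with rate 0.29 × 6.2 = 1.798 per hour.
So μ = 1.798.
P(N ≥ 4) = 1 − P(N ≤ 3) ≈ 0.1084.

0.1084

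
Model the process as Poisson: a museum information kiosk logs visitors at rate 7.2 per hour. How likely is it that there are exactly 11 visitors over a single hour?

0.0504

With mean μ = 7.2 per hour,
P(N = 11) = e^(−μ) μ^11/11! = e^(−7.2) · 7.2^11/39916800 ≈ 0.0504.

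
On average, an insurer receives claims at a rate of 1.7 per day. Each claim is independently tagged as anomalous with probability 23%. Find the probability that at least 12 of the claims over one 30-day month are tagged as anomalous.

Thinning: the claims that are tagged as anomalous themselves form a Poisson process with rate 0.23 × 1.7 = 0.391 per day.
Over the interval, μ = 0.391 × 30 = 11.73 (a 30-day month = 30 days).
P(N ≥ 12) = 1 − P(N ≤ 11) ≈ 0.5072.

0.5072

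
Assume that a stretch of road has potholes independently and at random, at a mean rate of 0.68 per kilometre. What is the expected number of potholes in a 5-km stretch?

3.4

E[N] = λt = 0.68 × 5 = 3.4 (a 5-km stretch = 5 kilometres).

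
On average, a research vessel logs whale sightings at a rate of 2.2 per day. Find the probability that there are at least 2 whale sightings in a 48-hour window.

Over the interval, μ = 2.2 × 2 = 4.4 (a 48-hour window = 2 days).
P(N ≥ 2) = 1 − P(N ≤ 1) = 1 − Σ_{j=0}^{1} e^(−μ) μ^j/j! ≈ 0.9337.

0.9337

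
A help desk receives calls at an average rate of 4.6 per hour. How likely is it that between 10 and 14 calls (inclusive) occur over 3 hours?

0.4724

Over the interval, μ = 4.6 × 3 = 13.8 (3 hours).
P(10 ≤ N ≤ 14) = Σ_{j=10}^{14} e^(−13.8) · 13.8^j/j! ≈ 0.4724.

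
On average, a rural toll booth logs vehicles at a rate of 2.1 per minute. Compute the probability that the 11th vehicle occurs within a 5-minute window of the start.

0.4793

Over the interval, μ = 2.1 × 5 = 10.5 (a 5-minute window = 5 minutes).
The 11th arrival falls in the interval iff at least 11 events occur there: P(S_11 ≤ t) = P(N ≥ 11) = 1 − P(N ≤ 10) ≈ 0.4793.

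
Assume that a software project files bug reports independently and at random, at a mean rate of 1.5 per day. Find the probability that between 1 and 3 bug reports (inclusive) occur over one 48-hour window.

0.5974

Over the interval, μ = 1.5 × 2 = 3 (a 48-hour window = 2 days).
P(1 ≤ N ≤ 3) = Σ_{j=1}^{3} e^(−3) · 3^j/j! ≈ 0.5974.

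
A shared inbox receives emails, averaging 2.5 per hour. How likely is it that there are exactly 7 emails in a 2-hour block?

0.1044

Over the interval, μ = 2.5 × 2 = 5 (a 2-hour block = 2 hours).
P(N = 7) = e^(−μ) μ^7/7! = e^(−5) · 5^7/5040 ≈ 0.1044.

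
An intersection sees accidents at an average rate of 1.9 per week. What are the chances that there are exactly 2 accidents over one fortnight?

Over the interval, μ = 1.9 × 2 = 3.8 (a fortnight = 2 weeks).
P(N = 2) = e^(−μ) μ^2/2! = e^(−3.8) · 3.8^2/2 ≈ 0.1615.

0.1615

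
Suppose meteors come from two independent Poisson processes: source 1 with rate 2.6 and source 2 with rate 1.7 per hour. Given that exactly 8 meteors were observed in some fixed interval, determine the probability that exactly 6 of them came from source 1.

0.2139

Given the total, each event is independently from source 1 with probability p = λ_1/(λ_1+λ_2) = 2.6/4.3 ≈ 0.6047.
So K ~ Binomial(8, 2.6/4.3): P(K = 6) = C(8,6) · (2.6/4.3)^6 · (1.7/4.3)^2 ≈ 0.2139.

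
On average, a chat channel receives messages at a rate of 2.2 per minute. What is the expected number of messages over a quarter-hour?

E[N] = λt = 2.2 × 15 = 33 (a quarter-hour = 15 minutes).

33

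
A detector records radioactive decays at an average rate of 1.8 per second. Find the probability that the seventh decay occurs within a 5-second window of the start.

0.7932

Over the interval, μ = 1.8 × 5 = 9 (a 5-second window = 5 seconds).
The seventh arrival falls in the interval iff at least 7 events occur there: P(S_7 ≤ t) = P(N ≥ 7) = 1 − P(N ≤ 6) ≈ 0.7932.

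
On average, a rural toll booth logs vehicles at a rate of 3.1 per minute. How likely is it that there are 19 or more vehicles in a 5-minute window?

Over the interval, μ = 3.1 × 5 = 15.5 (a 5-minute window = 5 minutes).
P(N ≥ 19) = 1 − P(N ≤ 18) = 1 − Σ_{j=0}^{18} e^(−μ) μ^j/j! ≈ 0.2175.

0.2175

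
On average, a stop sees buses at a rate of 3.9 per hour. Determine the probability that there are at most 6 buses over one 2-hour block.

Over the interval, μ = 3.9 × 2 = 7.8 (a 2-hour block = 2 hours).
P(N ≤ 6) = Σ_{j=0}^{6} e^(−μ) μ^j/j! ≈ 0.3384.

0.3384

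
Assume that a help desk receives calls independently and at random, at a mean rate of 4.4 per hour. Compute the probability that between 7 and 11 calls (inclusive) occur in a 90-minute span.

0.4519

Over the interval, μ = 4.4 × 1.5 = 6.6 (a 90-minute span = 1.5 hours).
P(7 ≤ N ≤ 11) = Σ_{j=7}^{11} e^(−6.6) · 6.6^j/j! ≈ 0.4519.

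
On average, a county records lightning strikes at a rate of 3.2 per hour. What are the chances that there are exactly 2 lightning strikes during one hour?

With mean μ = 3.2 per hour,
P(N = 2) = e^(−μ) μ^2/2! = e^(−3.2) · 3.2^2/2 ≈ 0.2087.

0.2087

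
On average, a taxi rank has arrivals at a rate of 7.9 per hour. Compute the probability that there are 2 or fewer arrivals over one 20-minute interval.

Over the interval, μ = 7.9 × 1/3 ≈ 2.63333 (a 20-minute interval = 1/3 hours).
P(N ≤ 2) = Σ_{j=0}^{2} e^(−μ) μ^j/j! ≈ 0.5101.

0.5101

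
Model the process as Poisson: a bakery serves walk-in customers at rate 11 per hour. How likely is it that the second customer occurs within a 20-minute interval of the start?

Over the interval, μ = 11 × 1/3 ≈ 3.66667 (a 20-minute interval = 1/3 hours).
The second arrival falls in the interval iff at least 2 events occur there: P(S_2 ≤ t) = P(N ≥ 2) = 1 − P(N ≤ 1) ≈ 0.8807.

0.8807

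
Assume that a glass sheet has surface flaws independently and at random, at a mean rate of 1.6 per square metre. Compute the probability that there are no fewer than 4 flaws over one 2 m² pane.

Over the interval, μ = 1.6 × 2 = 3.2 (a 2 m² pane = 2 square metres).
P(N ≥ 4) = 1 − P(N ≤ 3) = 1 − Σ_{j=0}^{3} e^(−μ) μ^j/j! ≈ 0.3975.

0.3975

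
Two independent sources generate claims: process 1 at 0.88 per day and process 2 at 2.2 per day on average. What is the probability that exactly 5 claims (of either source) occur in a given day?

0.1062

Independent Poisson processes superpose: combined rate λ = 0.88 + 2.2 = 3.08 per day.
So μ = 3.08.
P(N = 5) = e^(−3.08) · 3.08^5/5! ≈ 0.1062.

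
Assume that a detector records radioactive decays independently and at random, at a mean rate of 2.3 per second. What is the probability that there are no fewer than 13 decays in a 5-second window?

Over the interval, μ = 2.3 × 5 = 11.5 (a 5-second window = 5 seconds).
P(N ≥ 13) = 1 − P(N ≤ 12) = 1 − Σ_{j=0}^{12} e^(−μ) μ^j/j! ≈ 0.3671.

0.3671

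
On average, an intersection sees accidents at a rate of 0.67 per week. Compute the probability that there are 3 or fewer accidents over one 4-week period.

Over the interval, μ = 0.67 × 4 = 2.68 (a 4-week period = 4 weeks).
P(N ≤ 3) = Σ_{j=0}^{3} e^(−μ) μ^j/j! ≈ 0.7185.

0.7185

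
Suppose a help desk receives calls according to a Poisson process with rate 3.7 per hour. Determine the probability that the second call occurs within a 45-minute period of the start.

Over the interval, μ = 3.7 × 0.75 = 2.775 (a 45-minute period = 0.75 hours).
The second arrival falls in the interval iff at least 2 events occur there: P(S_2 ≤ t) = P(N ≥ 2) = 1 − P(N ≤ 1) ≈ 0.7646.

0.7646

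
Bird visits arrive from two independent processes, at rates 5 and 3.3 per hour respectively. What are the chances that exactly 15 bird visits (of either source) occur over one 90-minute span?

Independent Poisson processes superpose: combined rate λ = 5 + 3.3 = 8.3 per hour.
Over the interval, μ = 8.3 × 1.5 = 12.45 (a 90-minute span = 1.5 hours).
P(N = 15) = e^(−12.45) · 12.45^15/15! ≈ 0.0802.

0.0802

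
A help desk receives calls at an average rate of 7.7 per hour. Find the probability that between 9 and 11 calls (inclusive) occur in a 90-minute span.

0.3271

Over the interval, μ = 7.7 × 1.5 = 11.55 (a 90-minute span = 1.5 hours).
P(9 ≤ N ≤ 11) = Σ_{j=9}^{11} e^(−11.55) · 11.55^j/j! ≈ 0.3271.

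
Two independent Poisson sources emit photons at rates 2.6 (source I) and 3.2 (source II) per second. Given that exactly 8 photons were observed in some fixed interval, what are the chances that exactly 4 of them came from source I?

0.2619

Given the total, each event is independently from source I with probability p = λ_I/(λ_I+λ_II) = 2.6/5.8 ≈ 0.4483.
So K ~ Binomial(8, 2.6/5.8): P(K = 4) = C(8,4) · (2.6/5.8)^4 · (3.2/5.8)^4 ≈ 0.2619.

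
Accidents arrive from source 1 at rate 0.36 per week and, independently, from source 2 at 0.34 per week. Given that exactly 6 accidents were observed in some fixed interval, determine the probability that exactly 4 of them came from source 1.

0.2476

Given the total, each event is independently from source 1 with probability p = λ_1/(λ_1+λ_2) = 0.36/0.7 ≈ 0.5143.
So K ~ Binomial(6, 0.36/0.7): P(K = 4) = C(6,4) · (0.36/0.7)^4 · (0.34/0.7)^2 ≈ 0.2476.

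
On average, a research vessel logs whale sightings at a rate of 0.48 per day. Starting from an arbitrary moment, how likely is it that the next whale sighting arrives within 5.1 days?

0.9135

Inter-arrival times are exponential with rate λ = 0.48 per day.
P(T ≤ 5.1) = 1 − e^(−λt) = 1 − e^(−0.48 × 5.1) = 1 − e^(−2.448) ≈ 0.9135.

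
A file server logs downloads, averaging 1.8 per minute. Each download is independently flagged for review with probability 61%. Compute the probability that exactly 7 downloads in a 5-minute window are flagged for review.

0.1231

Thinning: the downloads that are flagged for review themselves form a Poisson process with rate 0.61 × 1.8 = 1.098 per minute.
Over the interval, μ = 1.098 × 5 = 5.49 (a 5-minute window = 5 minutes).
P(N = 7) = e^(−5.49) · 5.49^7/7! ≈ 0.1231.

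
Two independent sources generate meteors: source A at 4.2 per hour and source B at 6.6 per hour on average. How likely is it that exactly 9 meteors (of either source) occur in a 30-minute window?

Independent Poisson processes superpose: combined rate λ = 4.2 + 6.6 = 10.8 per hour.
Over the interval, μ = 10.8 × 0.5 = 5.4 (a 30-minute window = 0.5 hours).
P(N = 9) = e^(−5.4) · 5.4^9/9! ≈ 0.0486.

0.0486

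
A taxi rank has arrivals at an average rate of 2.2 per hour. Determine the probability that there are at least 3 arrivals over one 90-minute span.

0.6406

Over the interval, μ = 2.2 × 1.5 = 3.3 (a 90-minute span = 1.5 hours).
P(N ≥ 3) = 1 − P(N ≤ 2) = 1 − Σ_{j=0}^{2} e^(−μ) μ^j/j! ≈ 0.6406.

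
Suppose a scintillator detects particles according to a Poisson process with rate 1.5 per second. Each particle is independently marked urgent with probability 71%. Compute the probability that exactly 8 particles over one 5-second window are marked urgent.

Thinning: the particles that are marked urgent themselves form a Poisson process with rate 0.71 × 1.5 = 1.065 per second.
Over the interval, μ = 1.065 × 5 = 5.325 (a 5-second window = 5 seconds).
P(N = 8) = e^(−5.325) · 5.325^8/8! ≈ 0.0781.

0.0781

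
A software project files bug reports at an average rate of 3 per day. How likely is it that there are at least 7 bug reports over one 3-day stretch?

0.7932

Over the interval, μ = 3 × 3 = 9 (a 3-day stretch = 3 days).
P(N ≥ 7) = 1 − P(N ≤ 6) = 1 − Σ_{j=0}^{6} e^(−μ) μ^j/j! ≈ 0.7932.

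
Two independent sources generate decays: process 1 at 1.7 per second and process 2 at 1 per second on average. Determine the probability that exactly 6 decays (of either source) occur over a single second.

Independent Poisson processes superpose: combined rate λ = 1.7 + 1 = 2.7 per second.
So μ = 2.7.
P(N = 6) = e^(−2.7) · 2.7^6/6! ≈ 0.0362.

0.0362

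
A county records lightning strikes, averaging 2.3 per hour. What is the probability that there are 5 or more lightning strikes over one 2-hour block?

Over the interval, μ = 2.3 × 2 = 4.6 (a 2-hour block = 2 hours).
P(N ≥ 5) = 1 − P(N ≤ 4) = 1 − Σ_{j=0}^{4} e^(−μ) μ^j/j! ≈ 0.4868.

0.4868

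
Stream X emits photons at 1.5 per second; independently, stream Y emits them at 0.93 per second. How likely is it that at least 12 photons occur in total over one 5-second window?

Independent Poisson processes superpose: combined rate λ = 1.5 + 0.93 = 2.43 per second.
Over the interval, μ = 2.43 × 5 = 12.15 (a 5-second window = 5 seconds).
P(N ≥ 12) = 1 − P(N ≤ 11) ≈ 0.5554.

0.5554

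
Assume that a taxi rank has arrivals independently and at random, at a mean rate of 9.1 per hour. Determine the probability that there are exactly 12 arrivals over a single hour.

0.0752

With mean μ = 9.1 per hour,
P(N = 12) = e^(−μ) μ^12/12! = e^(−9.1) · 9.1^12/479001600 ≈ 0.0752.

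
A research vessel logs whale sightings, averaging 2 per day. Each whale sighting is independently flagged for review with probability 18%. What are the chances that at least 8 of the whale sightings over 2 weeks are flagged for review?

Thinning: the whale sightings that are flagged for review themselves form a Poisson process with rate 0.18 × 2 = 0.36 per day.
Over the interval, μ = 0.36 × 14 = 5.04 (2 weeks = 14 days).
P(N ≥ 8) = 1 − P(N ≤ 7) ≈ 0.1376.

0.1376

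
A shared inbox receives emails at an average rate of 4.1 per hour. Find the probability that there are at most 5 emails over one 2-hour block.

Over the interval, μ = 4.1 × 2 = 8.2 (a 2-hour block = 2 hours).
P(N ≤ 5) = Σ_{j=0}^{5} e^(−μ) μ^j/j! ≈ 0.1736.

0.1736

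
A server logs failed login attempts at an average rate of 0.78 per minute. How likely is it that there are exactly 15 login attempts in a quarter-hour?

Over the interval, μ = 0.78 × 15 = 11.7 (a quarter-hour = 15 minutes).
P(N = 15) = e^(−μ) μ^15/15! = e^(−11.7) · 11.7^15/1307674368000 ≈ 0.0668.

0.0668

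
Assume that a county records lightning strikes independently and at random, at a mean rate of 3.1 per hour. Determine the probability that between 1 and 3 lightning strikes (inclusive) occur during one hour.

With mean μ = 3.1 per hour,
P(1 ≤ N ≤ 3) = Σ_{j=1}^{3} e^(−3.1) · 3.1^j/j! ≈ 0.5798.

0.5798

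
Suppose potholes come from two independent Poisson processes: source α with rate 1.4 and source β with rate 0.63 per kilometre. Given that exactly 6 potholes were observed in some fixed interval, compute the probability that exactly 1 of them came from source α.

0.0119

Given the total, each event is independently from source α with probability p = λ_α/(λ_α+λ_β) = 1.4/2.03 ≈ 0.6897.
So K ~ Binomial(6, 1.4/2.03): P(K = 1) = C(6,1) · (1.4/2.03)^1 · (0.63/2.03)^5 ≈ 0.0119.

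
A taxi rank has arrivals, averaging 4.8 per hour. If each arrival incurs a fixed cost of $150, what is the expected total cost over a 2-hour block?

$1440

E[N] = 4.8 × 2 = 9.6 (a 2-hour block = 2 hours); E[cost] = 9.6 × $150 = $1440.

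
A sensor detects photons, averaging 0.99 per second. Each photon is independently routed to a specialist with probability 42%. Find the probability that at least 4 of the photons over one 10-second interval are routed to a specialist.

Thinning: the photons that are routed to a specialist themselves form a Poisson process with rate 0.42 × 0.99 = 0.4158 per second.
Over the interval, μ = 0.4158 × 10 = 4.158 (a 10-second interval = 10 seconds).
P(N ≥ 4) = 1 − P(N ≤ 3) ≈ 0.5968.

0.5968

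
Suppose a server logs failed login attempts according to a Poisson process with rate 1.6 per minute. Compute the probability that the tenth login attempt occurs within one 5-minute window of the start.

Over the interval, μ = 1.6 × 5 = 8 (a 5-minute window = 5 minutes).
The tenth arrival falls in the interval iff at least 10 events occur there: P(S_10 ≤ t) = P(N ≥ 10) = 1 − P(N ≤ 9) ≈ 0.2834.

0.2834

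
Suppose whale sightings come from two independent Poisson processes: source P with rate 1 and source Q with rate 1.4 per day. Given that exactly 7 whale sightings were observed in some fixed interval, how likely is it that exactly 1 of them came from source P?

0.1149

Given the total, each event is independently from source P with probability p = λ_P/(λ_P+λ_Q) = 1/2.4 ≈ 0.4167.
So K ~ Binomial(7, 1/2.4): P(K = 1) = C(7,1) · (1/2.4)^1 · (1.4/2.4)^6 ≈ 0.1149.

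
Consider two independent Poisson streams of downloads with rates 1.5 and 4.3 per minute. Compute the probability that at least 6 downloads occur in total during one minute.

0.5217

Independent Poisson processes superpose: combined rate λ = 1.5 + 4.3 = 5.8 per minute.
So μ = 5.8.
P(N ≥ 6) = 1 − P(N ≤ 5) ≈ 0.5217.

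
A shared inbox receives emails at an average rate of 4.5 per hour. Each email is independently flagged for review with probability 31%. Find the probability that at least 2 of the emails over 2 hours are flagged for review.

Thinning: the emails that are flagged for review themselves form a Poisson process with rate 0.31 × 4.5 = 1.395 per hour.
Over the interval, μ = 1.395 × 2 = 2.79 (2 hours).
P(N ≥ 2) = 1 − P(N ≤ 1) ≈ 0.7672.

0.7672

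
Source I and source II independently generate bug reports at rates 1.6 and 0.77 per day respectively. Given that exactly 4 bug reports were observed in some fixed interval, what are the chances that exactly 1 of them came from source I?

Given the total, each event is independently from source I with probability p = λ_I/(λ_I+λ_II) = 1.6/2.37 ≈ 0.6751.
So K ~ Binomial(4, 1.6/2.37): P(K = 1) = C(4,1) · (1.6/2.37)^1 · (0.77/2.37)^3 ≈ 0.0926.

0.0926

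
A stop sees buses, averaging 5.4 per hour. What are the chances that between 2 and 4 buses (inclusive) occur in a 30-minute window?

0.6142

Over the interval, μ = 5.4 × 0.5 = 2.7 (a 30-minute window = 0.5 hours).
P(2 ≤ N ≤ 4) = Σ_{j=2}^{4} e^(−2.7) · 2.7^j/j! ≈ 0.6142.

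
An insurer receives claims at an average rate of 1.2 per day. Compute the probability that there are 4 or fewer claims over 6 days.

Over the interval, μ = 1.2 × 6 = 7.2 (6 days).
P(N ≤ 4) = Σ_{j=0}^{4} e^(−μ) μ^j/j! ≈ 0.1555.

0.1555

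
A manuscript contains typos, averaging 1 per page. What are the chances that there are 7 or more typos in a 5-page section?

0.2378

Over the interval, μ = 1 × 5 = 5 (a 5-page section = 5 pages).
P(N ≥ 7) = 1 − P(N ≤ 6) = 1 − Σ_{j=0}^{6} e^(−μ) μ^j/j! ≈ 0.2378.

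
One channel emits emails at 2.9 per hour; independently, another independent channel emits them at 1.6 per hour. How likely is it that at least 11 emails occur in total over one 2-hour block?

Independent Poisson processes superpose: combined rate λ = 2.9 + 1.6 = 4.5 per hour.
Over the interval, μ = 4.5 × 2 = 9 (a 2-hour block = 2 hours).
P(N ≥ 11) = 1 − P(N ≤ 10) ≈ 0.2940.

0.2940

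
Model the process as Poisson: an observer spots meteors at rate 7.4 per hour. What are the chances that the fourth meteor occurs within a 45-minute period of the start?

Over the interval, μ = 7.4 × 0.75 = 5.55 (a 45-minute period = 0.75 hours).
The fourth arrival falls in the interval iff at least 4 events occur there: P(S_4 ≤ t) = P(N ≥ 4) = 1 − P(N ≤ 3) ≈ 0.8039.

0.8039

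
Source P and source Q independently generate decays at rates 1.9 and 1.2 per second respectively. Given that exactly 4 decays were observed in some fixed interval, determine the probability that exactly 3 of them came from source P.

0.3565

Given the total, each event is independently from source P with probability p = λ_P/(λ_P+λ_Q) = 1.9/3.1 ≈ 0.6129.
So K ~ Binomial(4, 1.9/3.1): P(K = 3) = C(4,3) · (1.9/3.1)^3 · (1.2/3.1)^1 ≈ 0.3565.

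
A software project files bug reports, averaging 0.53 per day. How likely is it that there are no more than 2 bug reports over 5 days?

0.5060

Over the interval, μ = 0.53 × 5 = 2.65 (5 days).
P(N ≤ 2) = Σ_{j=0}^{2} e^(−μ) μ^j/j! ≈ 0.5060.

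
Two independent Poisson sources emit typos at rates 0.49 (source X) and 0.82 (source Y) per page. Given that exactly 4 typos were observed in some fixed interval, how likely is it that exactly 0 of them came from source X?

0.1535

Given the total, each event is independently from source X with probability p = λ_X/(λ_X+λ_Y) = 0.49/1.31 ≈ 0.3740.
So K ~ Binomial(4, 0.49/1.31): P(K = 0) = C(4,0) · (0.49/1.31)^0 · (0.82/1.31)^4 ≈ 0.1535.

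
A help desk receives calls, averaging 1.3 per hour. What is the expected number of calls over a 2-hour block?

2.6

E[N] = λt = 1.3 × 2 = 2.6 (a 2-hour block = 2 hours).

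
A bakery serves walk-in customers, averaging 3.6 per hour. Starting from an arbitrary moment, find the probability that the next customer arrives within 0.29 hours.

0.6480

Inter-arrival times are exponential with rate λ = 3.6 per hour.
P(T ≤ 0.29) = 1 − e^(−λt) = 1 − e^(−3.6 × 0.29) = 1 − e^(−1.044) ≈ 0.6480.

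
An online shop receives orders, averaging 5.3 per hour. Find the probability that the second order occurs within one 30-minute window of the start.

0.7421

Over the interval, μ = 5.3 × 0.5 = 2.65 (a 30-minute window = 0.5 hours).
The second arrival falls in the interval iff at least 2 events occur there: P(S_2 ≤ t) = P(N ≥ 2) = 1 − P(N ≤ 1) ≈ 0.7421.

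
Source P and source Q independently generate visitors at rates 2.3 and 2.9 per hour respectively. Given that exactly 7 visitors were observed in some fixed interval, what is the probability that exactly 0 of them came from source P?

Given the total, each event is independently from source P with probability p = λ_P/(λ_P+λ_Q) = 2.3/5.2 ≈ 0.4423.
So K ~ Binomial(7, 2.3/5.2): P(K = 0) = C(7,0) · (2.3/5.2)^0 · (2.9/5.2)^7 ≈ 0.0168.

0.0168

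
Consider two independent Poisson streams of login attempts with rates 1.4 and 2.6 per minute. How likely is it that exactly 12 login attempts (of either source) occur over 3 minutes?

Independent Poisson processes superpose: combined rate λ = 1.4 + 2.6 = 4 per minute.
Over the interval, μ = 4 × 3 = 12 (3 minutes).
P(N = 12) = e^(−12) · 12^12/12! ≈ 0.1144.

0.1144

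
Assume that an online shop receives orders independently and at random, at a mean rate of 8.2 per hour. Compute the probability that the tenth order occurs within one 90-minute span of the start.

0.7828

Over the interval, μ = 8.2 × 1.5 = 12.3 (a 90-minute span = 1.5 hours).
The tenth arrival falls in the interval iff at least 10 events occur there: P(S_10 ≤ t) = P(N ≥ 10) = 1 − P(N ≤ 9) ≈ 0.7828.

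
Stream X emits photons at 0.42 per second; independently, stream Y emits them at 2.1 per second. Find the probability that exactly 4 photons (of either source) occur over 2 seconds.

0.1740

Independent Poisson processes superpose: combined rate λ = 0.42 + 2.1 = 2.52 per second.
Over the interval, μ = 2.52 × 2 = 5.04 (2 seconds).
P(N = 4) = e^(−5.04) · 5.04^4/4! ≈ 0.1740.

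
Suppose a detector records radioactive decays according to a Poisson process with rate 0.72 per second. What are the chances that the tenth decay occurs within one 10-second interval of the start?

0.1904

Over the interval, μ = 0.72 × 10 = 7.2 (a 10-second interval = 10 seconds).
The tenth arrival falls in the interval iff at least 10 events occur there: P(S_10 ≤ t) = P(N ≥ 10) = 1 − P(N ≤ 9) ≈ 0.1904.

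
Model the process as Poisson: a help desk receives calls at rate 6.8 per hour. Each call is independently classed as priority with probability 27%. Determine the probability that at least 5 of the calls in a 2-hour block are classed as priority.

0.3074

Thinning: the calls that are classed as priority themselves form a Poisson process with rate 0.27 × 6.8 = 1.836 per hour.
Over the interval, μ = 1.836 × 2 = 3.672 (a 2-hour block = 2 hours).
P(N ≥ 5) = 1 − P(N ≤ 4) ≈ 0.3074.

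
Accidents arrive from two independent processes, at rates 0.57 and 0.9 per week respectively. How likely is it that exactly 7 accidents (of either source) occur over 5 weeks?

Independent Poisson processes superpose: combined rate λ = 0.57 + 0.9 = 1.47 per week.
Over the interval, μ = 1.47 × 5 = 7.35 (5 weeks).
P(N = 7) = e^(−7.35) · 7.35^7/7! ≈ 0.1477.

0.1477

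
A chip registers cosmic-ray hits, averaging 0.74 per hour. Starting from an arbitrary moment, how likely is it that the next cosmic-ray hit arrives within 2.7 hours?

0.8644

Inter-arrival times are exponential with rate λ = 0.74 per hour.
P(T ≤ 2.7) = 1 − e^(−λt) = 1 − e^(−0.74 × 2.7) = 1 − e^(−1.998) ≈ 0.8644.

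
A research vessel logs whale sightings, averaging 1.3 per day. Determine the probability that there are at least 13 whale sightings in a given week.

Over the interval, μ = 1.3 × 7 = 9.1 (a week = 7 days).
P(N ≥ 13) = 1 − P(N ≤ 12) = 1 − Σ_{j=0}^{12} e^(−μ) μ^j/j! ≈ 0.1316.

0.1316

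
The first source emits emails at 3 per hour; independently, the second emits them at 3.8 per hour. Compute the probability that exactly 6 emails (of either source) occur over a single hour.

0.1529

Independent Poisson processes superpose: combined rate λ = 3 + 3.8 = 6.8 per hour.
So μ = 6.8.
P(N = 6) = e^(−6.8) · 6.8^6/6! ≈ 0.1529.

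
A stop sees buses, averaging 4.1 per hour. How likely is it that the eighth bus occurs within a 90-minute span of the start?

0.2769

Over the interval, μ = 4.1 × 1.5 = 6.15 (a 90-minute span = 1.5 hours).
The eighth arrival falls in the interval iff at least 8 events occur there: P(S_8 ≤ t) = P(N ≥ 8) = 1 − P(N ≤ 7) ≈ 0.2769.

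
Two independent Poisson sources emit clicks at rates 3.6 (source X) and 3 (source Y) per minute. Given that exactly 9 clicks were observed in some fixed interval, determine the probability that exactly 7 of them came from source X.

0.1068

Given the total, each event is independently from source X with probability p = λ_X/(λ_X+λ_Y) = 3.6/6.6 ≈ 0.5455.
So K ~ Binomial(9, 3.6/6.6): P(K = 7) = C(9,7) · (3.6/6.6)^7 · (3/6.6)^2 ≈ 0.1068.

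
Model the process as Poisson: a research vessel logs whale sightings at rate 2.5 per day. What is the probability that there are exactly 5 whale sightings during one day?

With mean μ = 2.5 per day,
P(N = 5) = e^(−μ) μ^5/5! = e^(−2.5) · 2.5^5/120 ≈ 0.0668.

0.0668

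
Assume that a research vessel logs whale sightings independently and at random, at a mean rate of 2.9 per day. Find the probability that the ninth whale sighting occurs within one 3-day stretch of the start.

Over the interval, μ = 2.9 × 3 = 8.7 (a 3-day stretch = 3 days).
The ninth arrival falls in the interval iff at least 9 events occur there: P(S_9 ≤ t) = P(N ≥ 9) = 1 − P(N ≤ 8) ≈ 0.5042.

0.5042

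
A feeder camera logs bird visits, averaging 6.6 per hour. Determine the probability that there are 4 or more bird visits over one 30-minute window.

Over the interval, μ = 6.6 × 0.5 = 3.3 (a 30-minute window = 0.5 hours).
P(N ≥ 4) = 1 − P(N ≤ 3) = 1 − Σ_{j=0}^{3} e^(−μ) μ^j/j! ≈ 0.4197.

0.4197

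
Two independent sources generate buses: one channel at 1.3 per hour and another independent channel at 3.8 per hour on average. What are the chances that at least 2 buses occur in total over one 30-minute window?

Independent Poisson processes superpose: combined rate λ = 1.3 + 3.8 = 5.1 per hour.
Over the interval, μ = 5.1 × 0.5 = 2.55 (a 30-minute window = 0.5 hours).
P(N ≥ 2) = 1 − P(N ≤ 1) ≈ 0.7228.

0.7228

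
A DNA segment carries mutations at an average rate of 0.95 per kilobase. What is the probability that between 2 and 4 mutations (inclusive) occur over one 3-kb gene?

Over the interval, μ = 0.95 × 3 = 2.85 (a 3-kb gene = 3 kilobases).
P(2 ≤ N ≤ 4) = Σ_{j=2}^{4} e^(−2.85) · 2.85^j/j! ≈ 0.6171.

0.6171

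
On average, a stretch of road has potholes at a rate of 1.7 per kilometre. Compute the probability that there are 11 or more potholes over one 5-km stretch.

0.2366

Over the interval, μ = 1.7 × 5 = 8.5 (a 5-km stretch = 5 kilometres).
P(N ≥ 11) = 1 − P(N ≤ 10) = 1 − Σ_{j=0}^{10} e^(−μ) μ^j/j! ≈ 0.2366.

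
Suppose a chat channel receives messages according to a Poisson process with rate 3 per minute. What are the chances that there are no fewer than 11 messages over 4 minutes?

0.6528

Over the interval, μ = 3 × 4 = 12 (4 minutes).
P(N ≥ 11) = 1 − P(N ≤ 10) = 1 − Σ_{j=0}^{10} e^(−μ) μ^j/j! ≈ 0.6528.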